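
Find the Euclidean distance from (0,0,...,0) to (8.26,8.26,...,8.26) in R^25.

The space diagonal of an n-cube of side s is s√n. Here 8.26·√25 = 41.3.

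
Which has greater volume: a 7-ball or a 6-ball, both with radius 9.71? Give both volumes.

V_7(9.71) ≈ 3.84516e+07. V_6(9.71) ≈ 4.33125e+06. The 7-ball is larger.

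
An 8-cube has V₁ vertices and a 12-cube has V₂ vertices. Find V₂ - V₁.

V₁ = 2^8 = 256. V₂ = 2^12 = 4096. V₂ - V₁ = 3840.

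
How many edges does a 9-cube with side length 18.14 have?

Number of 1-faces = C(9,1)·2^(9-1) = 9·256 = 2304.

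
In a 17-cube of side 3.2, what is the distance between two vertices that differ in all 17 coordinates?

Diagonal = √17 · 3.2 ≈ 13.1939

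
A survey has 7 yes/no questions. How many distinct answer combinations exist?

Number of vertices = 2^7 = 128.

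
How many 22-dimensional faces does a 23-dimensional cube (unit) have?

Choose 22 of 23 axes to span the face (C(23,22) = 23 ways), then fix each of the remaining 1 coordinate at one of its two extreme values (2^1 = 2 ways): 23·2 = 46.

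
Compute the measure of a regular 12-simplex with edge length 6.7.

For a regular n-simplex with edge a, V = (a^n / n!)·√((n+1)/2^n). With a=6.7, n=12: V ≈ 0.962393.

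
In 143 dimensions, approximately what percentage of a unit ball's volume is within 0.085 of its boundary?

1 - (1-0.085)^143 ≈ 0.9999969576 ≈ 99.999696%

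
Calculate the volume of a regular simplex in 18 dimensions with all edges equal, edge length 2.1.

For a regular n-simplex with edge a, V = (a^n / n!)·√((n+1)/2^n). With a=2.1, n=18: V ≈ 8.38906e-13.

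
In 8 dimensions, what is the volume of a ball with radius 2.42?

The n-ball volume is π^(n/2)·r^n/Γ(n/2+1). With n=8, r=2.42: V ≈ 4774.32.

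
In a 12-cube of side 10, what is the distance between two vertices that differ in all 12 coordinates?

d = √(10² + 10² + ... + 10²) [12 terms] = √(12·10²) = 10√12 ≈ 34.641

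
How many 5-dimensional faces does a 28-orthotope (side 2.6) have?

f_5(28-cube) = (28 choose 5) · 2^23 = 824432394240.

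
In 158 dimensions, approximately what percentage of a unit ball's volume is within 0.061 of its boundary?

1 - (1-0.061)^158 ≈ 0.999952 ≈ 99.995201%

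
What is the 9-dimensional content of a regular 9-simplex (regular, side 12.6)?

V = (12.6^9 / 9!) · √((9+1) / 2^9) ≈ 3082.74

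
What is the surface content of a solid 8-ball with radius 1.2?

S = n·V_n(r)/r = 8·V_8(1.2)/1.2 (volume-to-surface relation), giving 116.345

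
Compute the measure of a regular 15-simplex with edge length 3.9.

For a regular n-simplex with edge a, V = (a^n / n!)·√((n+1)/2^n). With a=3.9, n=15: V ≈ 1.24109e-05.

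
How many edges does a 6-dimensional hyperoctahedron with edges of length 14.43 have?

f_1(6-orthoplex) = 2^2 · (6 choose 2) = 60.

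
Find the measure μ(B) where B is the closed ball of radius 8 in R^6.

Volume = π^{6/2}·(8)^6/Γ(4) = 131072·π^3/3 ≈ 1.35468e+06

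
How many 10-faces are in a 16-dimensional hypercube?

Number of 10-faces = C(16,10) · 2^(16-10) = 8008 · 64 = 512512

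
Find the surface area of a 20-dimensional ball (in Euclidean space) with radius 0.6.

S = n·V_n(r)/r = 20·V_20(0.6)/0.6 (volume-to-surface relation), giving 3.14514e-05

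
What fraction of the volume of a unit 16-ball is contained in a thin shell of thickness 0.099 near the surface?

Shell fraction = 1 - (1-0.099)^16 ≈ 0.811376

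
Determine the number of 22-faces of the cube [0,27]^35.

f_22(35-cube) = (35 choose 22) · 2^13 = 12094159257600.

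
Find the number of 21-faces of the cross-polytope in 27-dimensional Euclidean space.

Each 21-face is the convex hull of 22 vertices, one chosen as ±e_i from each of 22 distinct axes: 2^22·C(27,22) = 338606161920.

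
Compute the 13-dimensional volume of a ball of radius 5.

The n-ball volume is π^(n/2)·r^n/Γ(n/2+1). With n=13, r=5: V = 31250000000·π^6/27027 ≈ 1.11161e+09.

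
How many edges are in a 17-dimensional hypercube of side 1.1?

An n-cube has C(n,k)·2^(n-k) k-faces. Here C(17,1)·2^16 = 17·65536 = 1114112.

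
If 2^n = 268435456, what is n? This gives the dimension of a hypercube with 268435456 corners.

2^n = 268435456 ⇒ n = log_2(268435456) = 28.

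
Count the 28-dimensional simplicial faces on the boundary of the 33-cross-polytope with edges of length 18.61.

f_28(33-orthoplex) = 2^29 · (33 choose 29) = 21968757719040.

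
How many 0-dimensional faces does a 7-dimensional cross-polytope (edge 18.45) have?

Each 0-face is the convex hull of 1 vertex, one chosen as ±e_i from each of 1 distinct axis: 2^1·C(7,1) = 14.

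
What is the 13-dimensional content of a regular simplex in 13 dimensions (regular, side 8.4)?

Volume = 8.4^13 · √(14/2^13) / 13! ≈ 6.88208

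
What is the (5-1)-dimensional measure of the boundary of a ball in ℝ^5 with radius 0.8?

S = n·V_n(r)/r = 5·V_5(0.8)/0.8 (volume-to-surface relation), giving 10.7802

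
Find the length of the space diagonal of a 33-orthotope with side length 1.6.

Diagonal = √33 · 1.6 ≈ 9.1913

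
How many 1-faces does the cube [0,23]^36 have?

Each of the 2^36 = 68719476736 vertices has degree 36; total edges = 36·2^36/2 = 1236950581248.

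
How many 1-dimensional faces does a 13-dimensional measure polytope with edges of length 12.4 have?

Choose 1 of 13 axes to span the face (C(13,1) = 13 ways), then fix each of the remaining 12 coordinates at one of its two extreme values (2^12 = 4096 ways): 13·4096 = 53248.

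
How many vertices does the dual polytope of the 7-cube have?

The vertices are ±e_1, ..., ±e_7, so there are 2·7 = 14.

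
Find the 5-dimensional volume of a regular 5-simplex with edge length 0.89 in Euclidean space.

Volume = 0.89^5 · √(6/2^5) / 5! ≈ 0.00201497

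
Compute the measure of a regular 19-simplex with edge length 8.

V_19 = √(20) · 8^19 / (19! · 2^(19/2)) ≈ 0.0073172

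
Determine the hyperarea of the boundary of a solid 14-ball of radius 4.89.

S = n·V_n(r)/r = 14·V_14(4.89)/4.89 (volume-to-surface relation), giving 7.66941e+09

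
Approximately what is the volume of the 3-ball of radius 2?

V_3(2) = π^(3/2) · (2)^3 / Γ(3/2 + 1) = 32·π/3 ≈ 33.5103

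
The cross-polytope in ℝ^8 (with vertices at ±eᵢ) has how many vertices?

The vertices are ±e_1, ..., ±e_8, so there are 2·8 = 16.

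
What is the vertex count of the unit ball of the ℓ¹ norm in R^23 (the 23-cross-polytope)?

The vertices are ±e_1, ..., ±e_23, so there are 2·23 = 46.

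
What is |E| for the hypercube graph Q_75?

The 75-cube has n·2^(n-1) = 75·2^74 = 75·18889465931478580854784 = 1416709944860893564108800 edges.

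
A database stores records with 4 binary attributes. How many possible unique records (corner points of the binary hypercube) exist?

Each vertex is a binary string of length 4, so there are 2^4 = 16.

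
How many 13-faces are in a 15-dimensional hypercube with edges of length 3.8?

Number of 13-faces = C(15,13) · 2^(15-13) = 105 · 4 = 420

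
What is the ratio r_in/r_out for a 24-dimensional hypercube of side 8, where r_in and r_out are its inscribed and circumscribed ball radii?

r_in / r_out = (8/2) / (8√24/2) = 1/√24 ≈ 0.204124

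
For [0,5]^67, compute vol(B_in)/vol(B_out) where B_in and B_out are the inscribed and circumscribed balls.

Volume scales as r^n, and r_in/r_out = 1/√67, giving (1/√67)^67 ≈ 6.70647e-62.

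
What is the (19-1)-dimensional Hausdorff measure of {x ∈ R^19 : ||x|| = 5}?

S = n·V_n(r)/r = 19·V_19(5)/5 (volume-to-surface relation), giving 156250000000000·π^9/1378377 ≈ 3.3791e+12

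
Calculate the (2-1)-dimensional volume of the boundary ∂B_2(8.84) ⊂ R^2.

|∂B_2(8.84)| = 2πr = 2π·8.84 ≈ 55.5434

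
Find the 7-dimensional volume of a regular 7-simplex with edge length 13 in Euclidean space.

V = (13^7 / 7!) · √((7+1) / 2^7) ≈ 3112.53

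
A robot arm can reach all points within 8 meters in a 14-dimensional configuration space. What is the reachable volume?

The n-ball volume is π^(n/2)·r^n/Γ(n/2+1). With n=14, r=8: V = 274877906944·π^7/315 ≈ 2.63559e+12.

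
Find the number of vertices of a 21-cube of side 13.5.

An n-cube has 2^n vertices; for n = 21 that is 2^21 = 2097152.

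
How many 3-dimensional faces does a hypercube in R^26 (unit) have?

f_3(26-cube) = (26 choose 3) · 2^23 = 21810380800.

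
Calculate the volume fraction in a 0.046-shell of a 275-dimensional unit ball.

Shell fraction = 1 - (1-0.046)^275 ≈ 0.9999976242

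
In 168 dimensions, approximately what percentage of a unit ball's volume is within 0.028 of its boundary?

1 - (1-0.028)^168 ≈ 0.991529 ≈ 99.15%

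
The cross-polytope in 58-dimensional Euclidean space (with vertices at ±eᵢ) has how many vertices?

The vertices are ±e_1, ..., ±e_58, so there are 2·58 = 116.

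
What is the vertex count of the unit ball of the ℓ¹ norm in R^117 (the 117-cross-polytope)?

An n-cross-polytope has 2n vertices; here n = 117, giving 234.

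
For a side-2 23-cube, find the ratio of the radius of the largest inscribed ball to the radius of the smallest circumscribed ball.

Ratio = (s/2)/(s√23/2) = 23^(-1/2) ≈ 0.208514.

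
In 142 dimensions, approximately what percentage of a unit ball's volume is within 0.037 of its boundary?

1 - (1-0.037)^142 ≈ 0.995269 ≈ 99.53%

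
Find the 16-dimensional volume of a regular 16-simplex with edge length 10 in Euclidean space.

For a regular n-simplex with edge a, V = (a^n / n!)·√((n+1)/2^n). With a=10, n=16: V ≈ 7.69777.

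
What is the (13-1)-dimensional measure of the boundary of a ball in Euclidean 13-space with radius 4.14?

S_13(4.14) = 2·π^(13/2)·(4.14)^12 / Γ(13/2) ≈ 3.00116e+08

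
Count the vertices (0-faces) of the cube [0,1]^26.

An n-cube has 2^n vertices; for n = 26 that is 2^26 = 67108864.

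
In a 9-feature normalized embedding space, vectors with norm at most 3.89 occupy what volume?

The n-ball volume is π^(n/2)·r^n/Γ(n/2+1). With n=9, r=3.89: V ≈ 672766.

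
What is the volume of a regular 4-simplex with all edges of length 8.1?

Volume = 8.1^4 · √(5/2^4) / 4! ≈ 100.266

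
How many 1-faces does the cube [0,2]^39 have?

The 39-cube has n·2^(n-1) = 39·2^38 = 39·274877906944 = 10720238370816 edges.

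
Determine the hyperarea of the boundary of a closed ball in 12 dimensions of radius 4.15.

The surface area of an n-ball is 2π^(n/2) r^(n-1) / Γ(n/2). For n=12, r=4.15: 1.00757e+08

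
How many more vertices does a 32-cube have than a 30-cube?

The 32-cube has 2^32 = 4294967296 vertices. The 30-cube has 2^30 = 1073741824 vertices. Difference: 4294967296 - 1073741824 = 3221225472.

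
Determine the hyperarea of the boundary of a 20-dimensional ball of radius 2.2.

|∂B_20(2.2)| ≈ 1.65499e+06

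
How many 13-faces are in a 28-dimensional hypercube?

An n-cube has C(n,k)·2^(n-k) k-faces. Here C(28,13)·2^15 = 37442160·32768 = 1226904698880.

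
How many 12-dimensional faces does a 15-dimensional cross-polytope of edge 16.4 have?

An n-cross-polytope has 2^(k+1)·C(n,k+1) k-faces. Here 2^13·C(15,13) = 8192·105 = 860160.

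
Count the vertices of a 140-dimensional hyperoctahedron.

An n-cross-polytope has 2n vertices; here n = 140, giving 280.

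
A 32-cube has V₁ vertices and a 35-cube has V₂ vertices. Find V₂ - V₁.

V₁ = 2^32 = 4294967296. V₂ = 2^35 = 34359738368. V₂ - V₁ = 30064771072.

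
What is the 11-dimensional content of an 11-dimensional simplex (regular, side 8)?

V = (8^11 / 11!) · √((11+1) / 2^11) ≈ 16.4725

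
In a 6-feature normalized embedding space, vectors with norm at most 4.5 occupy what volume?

The n-ball volume is π^(n/2)·r^n/Γ(n/2+1). With n=6, r=4.5: V = 177147·π^3/128 ≈ 42911.5.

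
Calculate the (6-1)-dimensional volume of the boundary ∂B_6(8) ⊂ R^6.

S = n·V_n(r)/r = 6·V_6(8)/8 (volume-to-surface relation), giving 32768·π^3 ≈ 1.01601e+06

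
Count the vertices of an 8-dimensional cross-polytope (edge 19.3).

Number of vertices = 2n = 16.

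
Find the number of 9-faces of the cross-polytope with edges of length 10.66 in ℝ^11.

An n-cross-polytope has 2^(k+1)·C(n,k+1) k-faces. Here 2^10·C(11,10) = 1024·11 = 11264.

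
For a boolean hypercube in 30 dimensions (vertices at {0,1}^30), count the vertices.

Each vertex is a binary string of length 30, so there are 2^30 = 1073741824.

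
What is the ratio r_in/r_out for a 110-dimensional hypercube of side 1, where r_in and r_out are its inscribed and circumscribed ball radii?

r_in = 1/2 (half the side); r_out = 1√110/2 (half the diagonal). Ratio = 1/√110 ≈ 0.0953463.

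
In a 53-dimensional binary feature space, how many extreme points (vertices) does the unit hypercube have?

An n-cube has 2^n vertices; for n = 53 that is 2^53 = 9007199254740992.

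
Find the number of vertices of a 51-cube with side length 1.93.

Number of vertices = 2^51 = 2251799813685248.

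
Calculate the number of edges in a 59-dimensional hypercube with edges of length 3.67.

An n-cube has n·2^(n-1) edges. With n = 59: 59·288230376151711744 = 17005592192950992896.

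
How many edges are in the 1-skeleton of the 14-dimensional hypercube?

An n-cube has n·2^(n-1) edges. With n = 14: 14·8192 = 114688.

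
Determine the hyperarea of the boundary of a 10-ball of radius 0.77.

S_10(0.77) = 2·π^(10/2)·(0.77)^9 / Γ(10/2) ≈ 2.42652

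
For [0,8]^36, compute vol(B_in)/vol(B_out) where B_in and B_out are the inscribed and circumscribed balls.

V_in/V_out = n^(-n/2) = 36^(-36/2) ≈ 9.69516e-29.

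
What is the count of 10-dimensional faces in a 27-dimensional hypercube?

Number of 10-faces = C(27,10) · 2^(27-10) = 8436285 · 131072 = 1105760747520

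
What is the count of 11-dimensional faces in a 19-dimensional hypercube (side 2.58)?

An n-cube has C(n,k)·2^(n-k) k-faces. Here C(19,11)·2^8 = 75582·256 = 19348992.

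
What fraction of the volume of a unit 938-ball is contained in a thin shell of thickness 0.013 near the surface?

V(inner)/V(outer) = ((1-0.013)/1)^938 ≈ 4.672e-06, so the shell fraction is 0.9999953281.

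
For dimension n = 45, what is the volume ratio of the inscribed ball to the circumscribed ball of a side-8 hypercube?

V_in/V_out = n^(-n/2) = 45^(-45/2) ≈ 6.34919e-38.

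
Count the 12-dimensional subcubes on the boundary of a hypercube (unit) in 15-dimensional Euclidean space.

f_12(15-cube) = (15 choose 12) · 2^3 = 3640.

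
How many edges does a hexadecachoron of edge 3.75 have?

An n-cross-polytope has 2^(k+1)·C(n,k+1) k-faces. Here 2^2·C(4,2) = 4·6 = 24.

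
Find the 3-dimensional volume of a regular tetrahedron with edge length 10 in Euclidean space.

Volume = (√2/12) · 10³ = 117.851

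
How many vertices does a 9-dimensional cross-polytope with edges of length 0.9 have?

The vertices are ±e_1, ..., ±e_9, so there are 2·9 = 18.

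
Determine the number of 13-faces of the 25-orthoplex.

f_13(25-orthoplex) = 2^14 · (25 choose 14) = 73030041600.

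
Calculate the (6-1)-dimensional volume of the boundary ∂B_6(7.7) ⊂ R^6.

S = n·V_n(r)/r = 6·V_6(7.7)/7.7 (volume-to-surface relation), giving 839273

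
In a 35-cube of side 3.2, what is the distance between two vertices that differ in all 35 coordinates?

d = √(3.2² + 3.2² + ... + 3.2²) [35 terms] = √(35·3.2²) = 3.2√35 ≈ 18.9315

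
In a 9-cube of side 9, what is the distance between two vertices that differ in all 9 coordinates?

d = √(9² + 9² + ... + 9²) [9 terms] = √(9·9²) = 9√9 = 27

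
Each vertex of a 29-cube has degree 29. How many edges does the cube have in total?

An n-cube has n·2^(n-1) edges. With n = 29: 29·268435456 = 7784628224.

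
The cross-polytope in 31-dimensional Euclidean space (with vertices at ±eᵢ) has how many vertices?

The 31-dimensional cross-polytope has 2n = 2·31 = 62 vertices.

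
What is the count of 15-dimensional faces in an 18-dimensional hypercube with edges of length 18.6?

Choose 15 of 18 axes to span the face (C(18,15) = 816 ways), then fix each of the remaining 3 coordinates at one of its two extreme values (2^3 = 8 ways): 816·8 = 6528.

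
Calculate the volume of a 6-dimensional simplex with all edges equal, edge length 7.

V_6 = √(7) · 7^6 / (6! · 2^(6/2)) ≈ 54.0399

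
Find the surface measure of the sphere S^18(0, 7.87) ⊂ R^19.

The surface area of an n-ball is 2π^(n/2) r^(n-1) / Γ(n/2). For n=19, r=7.87: 1.18819e+16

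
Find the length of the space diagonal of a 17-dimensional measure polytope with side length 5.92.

Diagonal = √17 · 5.92 ≈ 24.4088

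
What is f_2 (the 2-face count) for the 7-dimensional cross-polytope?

Each 2-face is the convex hull of 3 vertices, one chosen as ±e_i from each of 3 distinct axes: 2^3·C(7,3) = 280.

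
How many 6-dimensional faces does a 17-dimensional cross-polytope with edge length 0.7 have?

Each 6-face is the convex hull of 7 vertices, one chosen as ±e_i from each of 7 distinct axes: 2^7·C(17,7) = 2489344.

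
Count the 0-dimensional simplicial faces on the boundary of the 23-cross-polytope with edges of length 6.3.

f_0(23-orthoplex) = 2^1 · (23 choose 1) = 46.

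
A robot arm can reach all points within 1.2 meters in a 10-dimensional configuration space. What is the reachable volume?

Volume = π^{10/2}·(1.2)^10/Γ(6) ≈ 15.7899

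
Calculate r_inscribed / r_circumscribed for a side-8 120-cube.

r_in = 8/2 (half the side); r_out = 8√120/2 (half the diagonal). Ratio = 1/√120 ≈ 0.0912871.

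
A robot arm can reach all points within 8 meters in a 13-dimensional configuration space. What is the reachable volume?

V_13(8) = π^(13/2) · (8)^13 / Γ(13/2 + 1) = 70368744177664·π^6/135135 ≈ 5.00623e+11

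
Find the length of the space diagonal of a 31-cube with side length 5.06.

d = √(5.06² + 5.06² + ... + 5.06²) [31 terms] = √(31·5.06²) = 5.06√31 ≈ 28.1729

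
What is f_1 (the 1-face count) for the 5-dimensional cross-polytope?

f_1(5-orthoplex) = 2^2 · (5 choose 2) = 40.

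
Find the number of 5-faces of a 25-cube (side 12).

Number of 5-faces = C(25,5) · 2^(25-5) = 53130 · 1048576 = 55710842880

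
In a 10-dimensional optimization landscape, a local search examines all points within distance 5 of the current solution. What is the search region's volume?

V = 1953125·π^5/24 ≈ 2.49039e+07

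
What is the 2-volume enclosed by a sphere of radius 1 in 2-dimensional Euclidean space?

V = π ≈ 3.14159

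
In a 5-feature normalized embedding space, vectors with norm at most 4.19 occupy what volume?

The n-ball volume is π^(n/2)·r^n/Γ(n/2+1). With n=5, r=4.19: V ≈ 6797.8.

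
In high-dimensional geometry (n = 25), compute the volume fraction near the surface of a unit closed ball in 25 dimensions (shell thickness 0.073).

1 - (1-0.073)^25 ≈ 0.849688 ≈ 84.97%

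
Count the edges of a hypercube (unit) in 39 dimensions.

The 39-cube has n·2^(n-1) = 39·2^38 = 39·274877906944 = 10720238370816 edges.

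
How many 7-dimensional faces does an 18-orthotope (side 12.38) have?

An n-cube has C(n,k)·2^(n-k) k-faces. Here C(18,7)·2^11 = 31824·2048 = 65175552.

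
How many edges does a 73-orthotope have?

The 73-cube has n·2^(n-1) = 73·2^72 = 73·4722366482869645213696 = 344732753249484100599808 edges.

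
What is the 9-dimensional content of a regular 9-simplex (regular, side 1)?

Volume = 1^9 · √(10/2^9) / 9! ≈ 3.85125e-07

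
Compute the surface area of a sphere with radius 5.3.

S_3(5.3) = 2·π^(3/2)·(5.3)^2 / Γ(3/2) = 4πr² = 4π·(5.3)² ≈ 352.989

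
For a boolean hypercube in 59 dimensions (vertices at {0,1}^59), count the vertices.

An n-cube has 2^n vertices; for n = 59 that is 2^59 = 576460752303423488.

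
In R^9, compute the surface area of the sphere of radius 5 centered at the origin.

S = n·V_n(r)/r = 9·V_9(5)/5 (volume-to-surface relation), giving 2500000·π^4/21 ≈ 1.15963e+07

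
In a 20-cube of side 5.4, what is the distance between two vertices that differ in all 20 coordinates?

||(5.4,5.4,...,5.4)|| = √(20)·5.4 ≈ 24.1495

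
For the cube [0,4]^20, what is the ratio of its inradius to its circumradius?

Ratio = (s/2)/(s√20/2) = 20^(-1/2) ≈ 0.223607.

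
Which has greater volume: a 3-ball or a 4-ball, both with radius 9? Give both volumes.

V_3(9.0) ≈ 3053.63. V_4(9.0) ≈ 32377.2. The 4-ball is larger.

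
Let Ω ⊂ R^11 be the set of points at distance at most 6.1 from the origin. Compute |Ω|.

Volume = π^{11/2}·(6.1)^11/Γ(13/2) ≈ 8.19847e+08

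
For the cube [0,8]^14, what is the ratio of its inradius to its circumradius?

r_in / r_out = (8/2) / (8√14/2) = 1/√14 ≈ 0.267261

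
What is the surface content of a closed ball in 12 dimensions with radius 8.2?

The surface area of an n-ball is 2π^(n/2) r^(n-1) / Γ(n/2). For n=12, r=8.2: 1.80593e+11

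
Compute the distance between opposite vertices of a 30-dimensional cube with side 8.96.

||(8.96,8.96,...,8.96)|| = √(30)·8.96 ≈ 49.0759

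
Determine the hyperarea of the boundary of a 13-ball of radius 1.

|∂B_13(1)| = 128·π^6/10395 ≈ 11.8382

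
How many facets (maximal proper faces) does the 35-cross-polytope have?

Number of 34-faces = 2^(34+1) · C(35,34+1) = 34359738368 · 1 = 34359738368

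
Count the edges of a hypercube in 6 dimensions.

Each of the 2^6 = 64 vertices has degree 6; total edges = 6·2^6/2 = 192.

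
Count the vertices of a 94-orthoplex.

The 94-dimensional cross-polytope has 2n = 2·94 = 188 vertices.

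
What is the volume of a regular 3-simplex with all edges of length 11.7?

Volume = (√2/12) · 11.7³ = 188.752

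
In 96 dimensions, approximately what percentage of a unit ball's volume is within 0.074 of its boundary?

1 - (1-0.074)^96 ≈ 0.999377 ≈ 99.94%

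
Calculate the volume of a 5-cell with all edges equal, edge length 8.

V_4 = √(5) · 8^4 / (4! · 2^(4/2)) ≈ 95.4056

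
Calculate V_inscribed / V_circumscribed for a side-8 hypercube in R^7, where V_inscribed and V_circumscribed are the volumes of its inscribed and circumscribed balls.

V_in / V_out = (r_in/r_out)^7 = (1/√7)^7 = 7^(-7/2) ≈ 0.00110194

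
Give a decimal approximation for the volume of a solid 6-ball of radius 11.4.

The n-ball volume is π^(n/2)·r^n/Γ(n/2+1). With n=6, r=11.4: V ≈ 1.1343e+07.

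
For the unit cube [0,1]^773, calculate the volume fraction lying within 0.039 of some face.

1 - (1 - 2·0.039)^773 = 1 - 0.922^773 ≈ 1 - 5.458e-28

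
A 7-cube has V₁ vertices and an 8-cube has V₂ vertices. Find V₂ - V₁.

V₁ = 2^7 = 128. V₂ = 2^8 = 256. V₂ - V₁ = 128.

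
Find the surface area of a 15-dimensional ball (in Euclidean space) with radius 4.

The surface area of an n-ball is 2π^(n/2) r^(n-1) / Γ(n/2). For n=15, r=4: 68719476736·π^7/135135 ≈ 1.53589e+09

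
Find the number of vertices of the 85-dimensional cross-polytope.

The vertices are ±e_1, ..., ±e_85, so there are 2·85 = 170.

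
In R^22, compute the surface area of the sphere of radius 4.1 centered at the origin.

S_22(4.1) = 2·π^(22/2)·(4.1)^21 / Γ(22/2) ≈ 1.19778e+12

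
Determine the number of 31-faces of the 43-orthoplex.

Each 31-face is the convex hull of 32 vertices, one chosen as ±e_i from each of 32 distinct axes: 2^32·C(43,32) = 24704670565404770304.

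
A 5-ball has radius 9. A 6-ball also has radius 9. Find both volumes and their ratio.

V_5(9) ≈ 310821. V_6(9) ≈ 2.74633e+06. Ratio V_5/V_6 ≈ 0.1132.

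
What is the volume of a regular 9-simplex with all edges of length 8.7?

V = (8.7^9 / 9!) · √((9+1) / 2^9) ≈ 109.97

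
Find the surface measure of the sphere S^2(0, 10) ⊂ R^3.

|∂B_3(10)| = 4πr² = 4π·(10)² ≈ 1256.64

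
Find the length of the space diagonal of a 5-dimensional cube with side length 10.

d = √(10² + 10² + ... + 10²) [5 terms] = √(5·10²) = 10√5 ≈ 22.3607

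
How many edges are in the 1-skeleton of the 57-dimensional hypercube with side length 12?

An n-cube has n·2^(n-1) edges. With n = 57: 57·72057594037927936 = 4107282860161892352.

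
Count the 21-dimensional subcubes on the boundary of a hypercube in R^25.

An n-cube has C(n,k)·2^(n-k) k-faces. Here C(25,21)·2^4 = 12650·16 = 202400.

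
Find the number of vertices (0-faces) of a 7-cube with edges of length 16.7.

An n-cube has C(n,k)·2^(n-k) k-faces. Here C(7,0)·2^7 = 1·128 = 128.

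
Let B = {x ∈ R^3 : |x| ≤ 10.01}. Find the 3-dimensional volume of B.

The n-ball volume is π^(n/2)·r^n/Γ(n/2+1). With n=3, r=10.01: V ≈ 4201.37.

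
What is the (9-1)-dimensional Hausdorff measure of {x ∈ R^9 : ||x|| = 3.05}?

S = n·V_n(r)/r = 9·V_9(3.05)/3.05 (volume-to-surface relation), giving 222310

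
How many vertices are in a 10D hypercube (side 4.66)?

f_0(10-cube) = (10 choose 0) · 2^10 = 1024.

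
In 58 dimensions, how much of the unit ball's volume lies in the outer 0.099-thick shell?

Shell fraction = 1 - (1-0.099)^58 ≈ 0.997634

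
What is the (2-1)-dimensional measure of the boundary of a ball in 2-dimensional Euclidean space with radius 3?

The surface area of an n-ball is 2π^(n/2) r^(n-1) / Γ(n/2). For n=2, r=3: 2πr = 2π·3 ≈ 18.8496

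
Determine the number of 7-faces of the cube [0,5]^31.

An n-cube has C(n,k)·2^(n-k) k-faces. Here C(31,7)·2^24 = 2629575·16777216 = 44116947763200.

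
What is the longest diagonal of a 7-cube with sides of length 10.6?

Diagonal = √7 · 10.6 ≈ 28.045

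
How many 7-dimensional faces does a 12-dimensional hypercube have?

Number of 7-faces = C(12,7) · 2^(12-7) = 792 · 32 = 25344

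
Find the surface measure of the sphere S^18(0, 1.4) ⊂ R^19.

S_19(1.4) = 2·π^(19/2)·(1.4)^18 / Γ(19/2) ≈ 378.134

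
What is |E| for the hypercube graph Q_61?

The 61-cube has n·2^(n-1) = 61·2^60 = 61·1152921504606846976 = 70328211781017665536 edges.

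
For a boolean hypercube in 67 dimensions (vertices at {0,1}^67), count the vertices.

The 67-cube has 2^67 = 147573952589676412928 vertices.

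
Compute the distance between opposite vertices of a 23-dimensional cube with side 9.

||(9,9,...,9)|| = √(23)·9 ≈ 43.1625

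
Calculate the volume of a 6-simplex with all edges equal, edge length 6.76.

For a regular n-simplex with edge a, V = (a^n / n!)·√((n+1)/2^n). With a=6.76, n=6: V ≈ 43.8336.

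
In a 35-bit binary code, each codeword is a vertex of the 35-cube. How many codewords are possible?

Number of vertices = 2^35 = 34359738368.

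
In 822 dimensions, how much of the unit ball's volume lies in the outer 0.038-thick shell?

1 - (1-0.038)^822 ≈ 1 - 1.479e-14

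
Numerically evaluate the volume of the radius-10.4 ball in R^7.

V_7(10.4) = π^(7/2) · (10.4)^7 / Γ(7/2 + 1) ≈ 6.21747e+07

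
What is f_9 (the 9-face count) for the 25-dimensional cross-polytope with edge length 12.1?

Each 9-face is the convex hull of 10 vertices, one chosen as ±e_i from each of 10 distinct axes: 2^10·C(25,10) = 3347210240.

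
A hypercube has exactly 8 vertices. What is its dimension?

n = log_2(8) = 3.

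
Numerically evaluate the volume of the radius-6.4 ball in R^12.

Volume = π^{12/2}·(6.4)^12/Γ(7) ≈ 6.3056e+09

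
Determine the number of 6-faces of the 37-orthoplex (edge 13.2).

Number of 6-faces = 2^(6+1) · C(37,6+1) = 128 · 10295472 = 1317820416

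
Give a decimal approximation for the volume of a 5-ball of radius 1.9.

The n-ball volume is π^(n/2)·r^n/Γ(n/2+1). With n=5, r=1.9: V ≈ 130.337.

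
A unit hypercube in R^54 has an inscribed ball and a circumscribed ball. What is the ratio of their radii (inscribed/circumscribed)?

For an n-cube of any side s, the inradius is s/2 and the circumradius is s√n/2, so the ratio is 1/√54 ≈ 0.136083.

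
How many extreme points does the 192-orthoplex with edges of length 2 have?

An n-cross-polytope has 2n vertices; here n = 192, giving 384.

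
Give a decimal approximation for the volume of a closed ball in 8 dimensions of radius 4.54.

Volume = π^{8/2}·(4.54)^8/Γ(5) ≈ 732546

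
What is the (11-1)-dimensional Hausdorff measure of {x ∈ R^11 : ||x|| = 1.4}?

S_11(1.4) = 2·π^(11/2)·(1.4)^10 / Γ(11/2) ≈ 599.484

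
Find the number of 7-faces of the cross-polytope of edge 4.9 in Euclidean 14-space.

Each 7-face is the convex hull of 8 vertices, one chosen as ±e_i from each of 8 distinct axes: 2^8·C(14,8) = 768768.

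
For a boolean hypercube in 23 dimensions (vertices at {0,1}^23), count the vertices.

An n-cube has 2^n vertices; for n = 23 that is 2^23 = 8388608.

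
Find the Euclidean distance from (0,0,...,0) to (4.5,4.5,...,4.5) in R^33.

Diagonal = √33 · 4.5 ≈ 25.8505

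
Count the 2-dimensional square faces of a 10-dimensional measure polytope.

Number of 2-faces = C(10,2) · 2^(10-2) = 45 · 256 = 11520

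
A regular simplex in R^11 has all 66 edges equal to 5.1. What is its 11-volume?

V = (5.1^11 / 11!) · √((11+1) / 2^11) ≈ 0.116424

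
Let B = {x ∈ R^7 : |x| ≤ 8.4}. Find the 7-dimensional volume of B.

The n-ball volume is π^(n/2)·r^n/Γ(n/2+1). With n=7, r=8.4: V ≈ 1.39423e+07.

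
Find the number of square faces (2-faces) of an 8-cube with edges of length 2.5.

Choose 2 of 8 axes to span the face (C(8,2) = 28 ways), then fix each of the remaining 6 coordinates at one of its two extreme values (2^6 = 64 ways): 28·64 = 1792.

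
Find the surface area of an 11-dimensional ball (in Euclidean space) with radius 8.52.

|∂B_11(8.52)| ≈ 4.17728e+10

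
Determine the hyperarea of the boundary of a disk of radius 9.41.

S = n·V_n(r)/r = 2·V_2(9.41)/9.41 (volume-to-surface relation), giving 2πr = 2π·9.41 ≈ 59.1248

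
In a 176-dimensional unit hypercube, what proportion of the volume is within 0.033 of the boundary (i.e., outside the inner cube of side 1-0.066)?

1 - (1 - 2·0.033)^176 = 1 - 0.934^176 ≈ 0.999994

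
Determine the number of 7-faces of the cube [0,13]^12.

An n-cube has C(n,k)·2^(n-k) k-faces. Here C(12,7)·2^5 = 792·32 = 25344.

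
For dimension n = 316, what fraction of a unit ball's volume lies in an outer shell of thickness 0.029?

1 - (1-0.029)^316 ≈ 0.999909 ≈ 99.9909%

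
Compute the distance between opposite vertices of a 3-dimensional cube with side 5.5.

||(5.5,5.5,...,5.5)|| = √(3)·5.5 ≈ 9.52628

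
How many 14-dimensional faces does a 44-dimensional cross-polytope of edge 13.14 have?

An n-cross-polytope has 2^(k+1)·C(n,k+1) k-faces. Here 2^15·C(44,15) = 32768·229911617056 = 7533743867691008.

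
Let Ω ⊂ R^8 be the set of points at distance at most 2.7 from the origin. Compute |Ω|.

V_8(2.7) = π^(8/2) · (2.7)^8 / Γ(8/2 + 1) ≈ 11463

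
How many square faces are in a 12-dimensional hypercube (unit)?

An n-cube has C(n,k)·2^(n-k) k-faces. Here C(12,2)·2^10 = 66·1024 = 67584.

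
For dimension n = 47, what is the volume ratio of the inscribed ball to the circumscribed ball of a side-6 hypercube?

The radii are 6/2 and 6√47/2, so the volume ratio is (1/√47)^47 = 47^{-47/2} ≈ 5.07809e-40.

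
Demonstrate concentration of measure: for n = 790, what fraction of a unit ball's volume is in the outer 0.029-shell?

1 - (1-0.029)^790 ≈ 1 - 8.002e-11 ≈ (100 - 8e-09)%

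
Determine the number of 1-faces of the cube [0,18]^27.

An n-cube has C(n,k)·2^(n-k) k-faces. Here C(27,1)·2^26 = 27·67108864 = 1811939328.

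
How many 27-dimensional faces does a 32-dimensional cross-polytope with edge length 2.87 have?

Each 27-face is the convex hull of 28 vertices, one chosen as ±e_i from each of 28 distinct axes: 2^28·C(32,28) = 9652938997760.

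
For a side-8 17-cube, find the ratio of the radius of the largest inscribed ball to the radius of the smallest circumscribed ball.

For an n-cube of any side s, the inradius is s/2 and the circumradius is s√n/2, so the ratio is 1/√17 ≈ 0.242536.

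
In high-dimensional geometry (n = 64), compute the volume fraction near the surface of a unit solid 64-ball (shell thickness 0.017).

1 - (1-0.017)^64 ≈ 0.666247 ≈ 66.62%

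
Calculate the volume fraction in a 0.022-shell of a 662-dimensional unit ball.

1 - (1-0.022)^662 ≈ 0.9999995979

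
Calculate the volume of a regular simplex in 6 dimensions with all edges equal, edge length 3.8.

For a regular n-simplex with edge a, V = (a^n / n!)·√((n+1)/2^n). With a=3.8, n=6: V ≈ 1.38302.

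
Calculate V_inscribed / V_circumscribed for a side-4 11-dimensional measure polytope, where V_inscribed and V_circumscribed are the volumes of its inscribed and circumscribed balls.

V_in/V_out = n^(-n/2) = 11^(-11/2) ≈ 1.87215e-06.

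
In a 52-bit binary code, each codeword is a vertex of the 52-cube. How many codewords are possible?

Each vertex is a binary string of length 52, so there are 2^52 = 4503599627370496.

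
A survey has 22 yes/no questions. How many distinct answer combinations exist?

An n-cube has 2^n vertices; for n = 22 that is 2^22 = 4194304.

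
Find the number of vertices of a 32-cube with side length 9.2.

Number of vertices = 2^32 = 4294967296.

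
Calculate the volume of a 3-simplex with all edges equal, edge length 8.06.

Volume = (√2/12) · 8.06³ = 61.7076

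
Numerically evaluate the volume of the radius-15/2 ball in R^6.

V_6(15/2) = π^(6/2) · (15/2)^6 / Γ(6/2 + 1) = 3796875·π^3/128 ≈ 919742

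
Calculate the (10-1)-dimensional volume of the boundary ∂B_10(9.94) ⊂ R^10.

The surface area of an n-ball is 2π^(n/2) r^(n-1) / Γ(n/2). For n=10, r=9.94: 2.41571e+10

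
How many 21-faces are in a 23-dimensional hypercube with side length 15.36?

f_21(23-cube) = (23 choose 21) · 2^2 = 1012.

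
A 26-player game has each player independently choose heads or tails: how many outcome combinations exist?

The 26-cube has 2^26 = 67108864 vertices.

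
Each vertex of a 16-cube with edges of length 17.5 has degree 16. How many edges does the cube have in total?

Each of the 2^16 = 65536 vertices has degree 16; total edges = 16·2^16/2 = 524288.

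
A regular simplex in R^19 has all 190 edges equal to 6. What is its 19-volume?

V = (6^19 / 19!) · √((19+1) / 2^19) ≈ 3.09392e-05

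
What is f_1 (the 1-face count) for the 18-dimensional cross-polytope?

An n-cross-polytope has 2^(k+1)·C(n,k+1) k-faces. Here 2^2·C(18,2) = 4·153 = 612.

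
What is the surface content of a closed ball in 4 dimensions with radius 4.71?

The surface area of an n-ball is 2π^(n/2) r^(n-1) / Γ(n/2). For n=4, r=4.71: 2062.49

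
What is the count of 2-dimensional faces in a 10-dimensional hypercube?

f_2(10-cube) = (10 choose 2) · 2^8 = 11520.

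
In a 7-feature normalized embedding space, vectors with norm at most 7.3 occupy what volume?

The n-ball volume is π^(n/2)·r^n/Γ(n/2+1). With n=7, r=7.3: V ≈ 5.21964e+06.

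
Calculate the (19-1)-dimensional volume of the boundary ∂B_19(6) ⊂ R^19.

S = n·V_n(r)/r = 19·V_19(6)/6 (volume-to-surface relation), giving 1283918464548864·π^9/425425 ≈ 8.99629e+13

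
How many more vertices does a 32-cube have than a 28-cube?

The 32-cube has 2^32 = 4294967296 vertices. The 28-cube has 2^28 = 268435456 vertices. Difference: 4294967296 - 268435456 = 4026531840.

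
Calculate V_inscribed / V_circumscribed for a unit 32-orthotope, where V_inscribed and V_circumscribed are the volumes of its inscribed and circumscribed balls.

V_in/V_out = n^(-n/2) = 32^(-32/2) ≈ 8.27181e-25.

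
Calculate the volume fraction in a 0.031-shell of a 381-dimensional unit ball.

V(inner)/V(outer) = ((1-0.031)/1)^381 ≈ 6.157e-06, so the shell fraction is 0.999994.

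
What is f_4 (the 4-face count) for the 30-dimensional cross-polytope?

f_4(30-orthoplex) = 2^5 · (30 choose 5) = 4560192.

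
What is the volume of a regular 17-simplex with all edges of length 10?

V = (10^17 / 17!) · √((17+1) / 2^17) ≈ 3.29468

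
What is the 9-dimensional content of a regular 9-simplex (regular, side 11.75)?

V = (11.75^9 / 9!) · √((9+1) / 2^9) ≈ 1644.16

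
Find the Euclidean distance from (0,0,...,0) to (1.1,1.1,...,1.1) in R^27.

The space diagonal of an n-cube of side s is s√n. Here 1.1·√27 ≈ 5.71577.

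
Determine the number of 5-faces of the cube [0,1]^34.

Choose 5 of 34 axes to span the face (C(34,5) = 278256 ways), then fix each of the remaining 29 coordinates at one of its two extreme values (2^29 = 536870912 ways): 278256·536870912 = 149387552489472.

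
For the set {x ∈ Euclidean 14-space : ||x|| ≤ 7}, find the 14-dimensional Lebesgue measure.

V_14(7) = π^(14/2) · (7)^14 / Γ(14/2 + 1) = 96889010407·π^7/720 ≈ 4.06435e+11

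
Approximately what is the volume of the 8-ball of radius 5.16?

Volume = π^{8/2}·(5.16)^8/Γ(5) ≈ 2.03979e+06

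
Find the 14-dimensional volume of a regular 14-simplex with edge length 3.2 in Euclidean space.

V = (3.2^14 / 14!) · √((14+1) / 2^14) ≈ 4.09758e-06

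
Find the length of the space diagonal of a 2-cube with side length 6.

Diagonal = √2 · 6 ≈ 8.48528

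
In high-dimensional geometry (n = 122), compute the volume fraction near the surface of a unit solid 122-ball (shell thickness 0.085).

1 - (1-0.085)^122 ≈ 0.99998 ≈ 99.998035%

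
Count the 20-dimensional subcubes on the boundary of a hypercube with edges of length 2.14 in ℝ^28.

Choose 20 of 28 axes to span the face (C(28,20) = 3108105 ways), then fix each of the remaining 8 coordinates at one of its two extreme values (2^8 = 256 ways): 3108105·256 = 795674880.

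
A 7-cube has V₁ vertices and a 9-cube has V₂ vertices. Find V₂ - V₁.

V₁ = 2^7 = 128. V₂ = 2^9 = 512. V₂ - V₁ = 384.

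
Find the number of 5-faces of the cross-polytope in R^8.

Number of 5-faces = 2^(5+1) · C(8,5+1) = 64 · 28 = 1792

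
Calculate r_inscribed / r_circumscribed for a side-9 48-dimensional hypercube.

Ratio = (s/2)/(s√48/2) = 48^(-1/2) ≈ 0.144338.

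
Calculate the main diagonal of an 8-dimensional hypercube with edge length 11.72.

The space diagonal of an n-cube of side s is s√n. Here 11.72·√8 ≈ 33.1492.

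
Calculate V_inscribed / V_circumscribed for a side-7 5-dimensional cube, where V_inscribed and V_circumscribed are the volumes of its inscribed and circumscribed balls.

The radii are 7/2 and 7√5/2, so the volume ratio is (1/√5)^5 = 5^{-5/2} ≈ 0.0178885.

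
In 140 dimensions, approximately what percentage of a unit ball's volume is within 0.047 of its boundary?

1 - (1-0.047)^140 ≈ 0.998817 ≈ 99.88%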